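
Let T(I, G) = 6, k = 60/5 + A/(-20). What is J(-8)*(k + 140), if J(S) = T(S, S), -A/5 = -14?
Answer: 891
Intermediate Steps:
A = 70 (A = -5*(-14) = 70)
k = 17/2 (k = 60/5 + 70/(-20) = 60*(⅕) + 70*(-1/20) = 12 - 7/2 = 17/2 ≈ 8.5000)
J(S) = 6
J(-8)*(k + 140) = 6*(17/2 + 140) = 6*(297/2) = 891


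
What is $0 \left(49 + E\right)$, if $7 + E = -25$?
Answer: $0$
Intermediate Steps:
$E = -32$ ($E = -7 - 25 = -32$)
$0 \left(49 + E\right) = 0 \left(49 - 32\right) = 0 \cdot 17 = 0$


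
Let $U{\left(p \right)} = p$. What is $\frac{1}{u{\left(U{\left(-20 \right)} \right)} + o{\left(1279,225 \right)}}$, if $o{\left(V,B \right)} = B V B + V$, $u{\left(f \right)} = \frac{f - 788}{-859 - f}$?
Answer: $\frac{839}{54325799514} \approx 1.5444 \cdot 10^{-8}$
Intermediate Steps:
$u{\left(f \right)} = \frac{-788 + f}{-859 - f}$
$o{\left(V,B \right)} = V + V B^{2}$ ($o{\left(V,B \right)} = V B^{2} + V = V + V B^{2}$)
$\frac{1}{u{\left(U{\left(-20 \right)} \right)} + o{\left(1279,225 \right)}} = \frac{1}{\frac{788 - -20}{859 - 20} + 1279 \left(1 + 225^{2}\right)} = \frac{1}{\frac{788 + 20}{839} + 1279 \left(1 + 50625\right)} = \frac{1}{\frac{1}{839} \cdot 808 + 1279 \cdot 50626} = \frac{1}{\frac{808}{839} + 64750654} = \frac{1}{\frac{54325799514}{839}} = \frac{839}{54325799514}$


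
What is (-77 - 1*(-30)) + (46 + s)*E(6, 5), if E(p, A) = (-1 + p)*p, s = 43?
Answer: 2623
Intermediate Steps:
E(p, A) = p*(-1 + p)
(-77 - 1*(-30)) + (46 + s)*E(6, 5) = (-77 - 1*(-30)) + (46 + 43)*(6*(-1 + 6)) = (-77 + 30) + 89*(6*5) = -47 + 89*30 = -47 + 2670 = 2623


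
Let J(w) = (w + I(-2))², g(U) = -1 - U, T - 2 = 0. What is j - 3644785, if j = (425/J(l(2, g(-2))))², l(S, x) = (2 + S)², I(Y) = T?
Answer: -382614769535/104976 ≈ -3.6448e+6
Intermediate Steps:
T = 2 (T = 2 + 0 = 2)
I(Y) = 2
J(w) = (2 + w)² (J(w) = (w + 2)² = (2 + w)²)
j = 180625/104976 (j = (425/((2 + (2 + 2)²)²))² = (425/((2 + 4²)²))² = (425/((2 + 16)²))² = (425/(18²))² = (425/324)² = 180625/104976 ≈ 1.7206)
j - 3644785 = 180625/104976 - 3644785 = -382614769535/104976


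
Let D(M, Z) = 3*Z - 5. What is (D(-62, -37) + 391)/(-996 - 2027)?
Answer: -275/3023 ≈ -0.090969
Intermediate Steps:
D(M, Z) = -5 + 3*Z
(D(-62, -37) + 391)/(-996 - 2027) = ((-5 + 3*(-37)) + 391)/(-996 - 2027) = ((-5 - 111) + 391)/(-3023) = (-116 + 391)*(-1/3023) = 275*(-1/3023) = -275/3023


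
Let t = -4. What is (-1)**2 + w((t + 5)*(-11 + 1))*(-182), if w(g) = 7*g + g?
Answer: 14561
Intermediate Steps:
w(g) = 8*g
(-1)**2 + w((t + 5)*(-11 + 1))*(-182) = (-1)**2 + (8*((-4 + 5)*(-11 + 1)))*(-182) = 1 + (8*(1*(-10)))*(-182) = 1 + (8*(-10))*(-182) = 1 - 80*(-182) = 1 + 14560 = 14561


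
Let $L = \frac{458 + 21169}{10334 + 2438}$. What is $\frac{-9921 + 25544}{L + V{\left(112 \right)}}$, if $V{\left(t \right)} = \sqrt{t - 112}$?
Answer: $\frac{199536956}{21627} \approx 9226.3$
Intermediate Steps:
$V{\left(t \right)} = \sqrt{-112 + t}$
$L = \frac{21627}{12772} \approx 1.6933$
$\frac{-9921 + 25544}{L + V{\left(112 \right)}} = \frac{-9921 + 25544}{\frac{21627}{12772} + \sqrt{-112 + 112}} = \frac{15623}{\frac{21627}{12772} + \sqrt{0}} = \frac{15623}{\frac{21627}{12772} + 0} = \frac{15623}{\frac{21627}{12772}} = 15623 \cdot \frac{12772}{21627} = \frac{199536956}{21627}$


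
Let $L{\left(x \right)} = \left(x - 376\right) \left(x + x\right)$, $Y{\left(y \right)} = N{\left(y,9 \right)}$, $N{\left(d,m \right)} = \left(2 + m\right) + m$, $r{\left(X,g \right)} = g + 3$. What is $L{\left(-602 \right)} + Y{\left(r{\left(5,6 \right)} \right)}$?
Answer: $1177532$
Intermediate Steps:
$r{\left(X,g \right)} = 3 + g$
$N{\left(d,m \right)} = 2 + 2 m$
$Y{\left(y \right)} = 20$ ($Y{\left(y \right)} = 2 + 2 \cdot 9 = 2 + 18 = 20$)
$L{\left(x \right)} = 2 x \left(-376 + x\right)$ ($L{\left(x \right)} = \left(-376 + x\right) 2 x = 2 x \left(-376 + x\right)$)
$L{\left(-602 \right)} + Y{\left(r{\left(5,6 \right)} \right)} = 2 \left(-602\right) \left(-376 - 602\right) + 20 = 2 \left(-602\right) \left(-978\right) + 20 = 1177512 + 20 = 1177532$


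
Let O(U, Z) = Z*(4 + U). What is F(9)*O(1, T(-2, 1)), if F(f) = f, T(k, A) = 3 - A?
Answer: 90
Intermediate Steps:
F(9)*O(1, T(-2, 1)) = 9*((3 - 1*1)*(4 + 1)) = 9*((3 - 1)*5) = 9*(2*5) = 9*10 = 90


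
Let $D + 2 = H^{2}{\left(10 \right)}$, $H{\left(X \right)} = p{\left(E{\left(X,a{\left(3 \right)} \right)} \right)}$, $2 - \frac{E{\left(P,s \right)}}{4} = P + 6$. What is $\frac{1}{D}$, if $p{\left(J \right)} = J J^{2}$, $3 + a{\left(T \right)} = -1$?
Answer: $\frac{1}{30840979454} \approx 3.2424 \cdot 10^{-11}$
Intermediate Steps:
$a{\left(T \right)} = -4$ ($a{\left(T \right)} = -3 - 1 = -4$)
$E{\left(P,s \right)} = -16 - 4 P$ ($E{\left(P,s \right)} = 8 - 4 \left(P + 6\right) = 8 - 4 \left(6 + P\right) = 8 - \left(24 + 4 P\right) = -16 - 4 P$)
$p{\left(J \right)} = J^{3}$
$H{\left(X \right)} = \left(-16 - 4 X\right)^{3}$
$D = 30840979454$ ($D = -2 + \left(- 64 \left(4 + 10\right)^{3}\right)^{2} = -2 + \left(- 64 \cdot 14^{3}\right)^{2} = -2 + \left(\left(-64\right) 2744\right)^{2} = -2 + \left(-175616\right)^{2} = -2 + 30840979456 = 30840979454$)
$\frac{1}{D} = \frac{1}{30840979454}$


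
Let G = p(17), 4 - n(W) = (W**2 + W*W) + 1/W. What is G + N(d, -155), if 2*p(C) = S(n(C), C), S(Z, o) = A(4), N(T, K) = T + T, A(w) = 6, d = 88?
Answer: 179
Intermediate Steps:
n(W) = 4 - 1/W - 2*W**2 (n(W) = 4 - ((W**2 + W*W) + 1/W) = 4 - ((W**2 + W**2) + 1/W) = 4 - (2*W**2 + 1/W) = 4 - (1/W + 2*W**2) = 4 + (-1/W - 2*W**2) = 4 - 1/W - 2*W**2)
N(T, K) = 2*T
S(Z, o) = 6
p(C) = 3 (p(C) = (1/2)*6 = 3)
G = 3
G + N(d, -155) = 3 + 2*88 = 3 + 176 = 179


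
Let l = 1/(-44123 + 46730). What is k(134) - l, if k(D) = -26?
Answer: -67783/2607 ≈ -26.000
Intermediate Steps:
l = 1/2607 ≈ 0.00038358
k(134) - l = -26 - 1*1/2607 = -26 - 1/2607 = -67783/2607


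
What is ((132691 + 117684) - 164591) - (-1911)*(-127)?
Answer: -156913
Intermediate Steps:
((132691 + 117684) - 164591) - (-1911)*(-127) = (250375 - 164591) - 1*242697 = 85784 - 242697 = -156913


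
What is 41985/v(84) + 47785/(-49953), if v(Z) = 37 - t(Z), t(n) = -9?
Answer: 2095078595/2297838 ≈ 911.76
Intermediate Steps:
v(Z) = 46 (v(Z) = 37 - 1*(-9) = 37 + 9 = 46)
41985/v(84) + 47785/(-49953) = 41985/46 + 47785/(-49953) = 41985*(1/46) + 47785*(-1/49953) = 41985/46 - 47785/49953 = 2095078595/2297838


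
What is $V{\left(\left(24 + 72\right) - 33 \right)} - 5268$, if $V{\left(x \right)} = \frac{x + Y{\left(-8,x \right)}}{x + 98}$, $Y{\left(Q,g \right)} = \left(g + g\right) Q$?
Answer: $- \frac{121299}{23} \approx -5273.9$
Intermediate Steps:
$Y{\left(Q,g \right)} = 2 Q g$ ($Y{\left(Q,g \right)} = 2 g Q = 2 Q g$)
$V{\left(x \right)} = - \frac{15 x}{98 + x}$ ($V{\left(x \right)} = \frac{x + 2 \left(-8\right) x}{x + 98} = \frac{x - 16 x}{98 + x} = \frac{\left(-15\right) x}{98 + x} = - \frac{15 x}{98 + x}$)
$V{\left(\left(24 + 72\right) - 33 \right)} - 5268 = - \frac{15 \left(\left(24 + 72\right) - 33\right)}{98 + \left(\left(24 + 72\right) - 33\right)} - 5268 = - \frac{15 \left(96 - 33\right)}{98 + \left(96 - 33\right)} - 5268 = \left(-15\right) 63 \frac{1}{98 + 63} - 5268 = \left(-15\right) 63 \cdot \frac{1}{161} - 5268 = - \frac{135}{23} - 5268 = - \frac{121299}{23}$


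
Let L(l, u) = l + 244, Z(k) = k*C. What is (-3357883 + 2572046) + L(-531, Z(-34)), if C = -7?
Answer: -786124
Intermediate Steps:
Z(k) = -7*k (Z(k) = k*(-7) = -7*k)
L(l, u) = 244 + l
(-3357883 + 2572046) + L(-531, Z(-34)) = (-3357883 + 2572046) + (244 - 531) = -785837 - 287 = -786124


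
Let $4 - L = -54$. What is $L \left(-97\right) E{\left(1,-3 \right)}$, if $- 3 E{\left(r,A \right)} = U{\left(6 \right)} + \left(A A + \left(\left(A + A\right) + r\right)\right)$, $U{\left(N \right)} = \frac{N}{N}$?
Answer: $\frac{28130}{3} \approx 9376.7$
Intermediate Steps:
$L = 58$ ($L = 4 - -54 = 4 + 54 = 58$)
$U{\left(N \right)} = 1$
$E{\left(r,A \right)} = - \frac{1}{3} - \frac{2 A}{3} - \frac{r}{3} - \frac{A^{2}}{3}$ ($E{\left(r,A \right)} = - \frac{1 + \left(A A + \left(\left(A + A\right) + r\right)\right)}{3} = - \frac{1 + \left(A^{2} + \left(2 A + r\right)\right)}{3} = - \frac{1 + \left(A^{2} + \left(r + 2 A\right)\right)}{3} = - \frac{1 + \left(r + A^{2} + 2 A\right)}{3} = - \frac{1 + r + A^{2} + 2 A}{3} = - \frac{1}{3} - \frac{2 A}{3} - \frac{r}{3} - \frac{A^{2}}{3}$)
$L \left(-97\right) E{\left(1,-3 \right)} = 58 \left(-97\right) \left(- \frac{1}{3} - -2 - \frac{1}{3} - \frac{\left(-3\right)^{2}}{3}\right) = - 5626 \left(- \frac{1}{3} + 2 - \frac{1}{3} - 3\right) = \left(-5626\right) \left(- \frac{5}{3}\right) = \frac{28130}{3}$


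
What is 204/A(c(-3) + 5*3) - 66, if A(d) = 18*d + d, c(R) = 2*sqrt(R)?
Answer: 6*(-418*sqrt(3) + 3101*I)/(19*(-15*I + 2*sqrt(3))) ≈ -65.32 - 0.15693*I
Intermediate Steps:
A(d) = 19*d
204/A(c(-3) + 5*3) - 66 = 204/((19*(2*sqrt(-3) + 5*3))) - 66 = 204/((19*(2*(I*sqrt(3)) + 15))) - 66 = 204/((19*(2*I*sqrt(3) + 15))) - 66 = 204/((19*(15 + 2*I*sqrt(3)))) - 66 = 204/(285 + 38*I*sqrt(3)) - 66 = -66 + 204/(285 + 38*I*sqrt(3))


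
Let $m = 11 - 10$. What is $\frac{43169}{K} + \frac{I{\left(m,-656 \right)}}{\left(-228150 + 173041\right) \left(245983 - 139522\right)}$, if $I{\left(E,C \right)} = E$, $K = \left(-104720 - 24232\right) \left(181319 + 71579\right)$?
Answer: $- \frac{9381606500851}{7086353034493603152} \approx -1.3239 \cdot 10^{-6}$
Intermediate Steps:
$m = 1$ ($m = 11 - 10 = 1$)
$K = -32611702896$ ($K = \left(-128952\right) 252898 = -32611702896$)
$\frac{43169}{K} + \frac{I{\left(m,-656 \right)}}{\left(-228150 + 173041\right) \left(245983 - 139522\right)} = \frac{43169}{-32611702896} + 1 \frac{1}{\left(-228150 + 173041\right) \left(245983 - 139522\right)} = 43169 \left(- \frac{1}{32611702896}\right) + 1 \frac{1}{\left(-55109\right) 106461} = - \frac{43169}{32611702896} + 1 \frac{1}{-5866959249} = - \frac{43169}{32611702896} + 1 \left(- \frac{1}{5866959249}\right) = - \frac{43169}{32611702896} - \frac{1}{5866959249} = - \frac{9381606500851}{7086353034493603152}$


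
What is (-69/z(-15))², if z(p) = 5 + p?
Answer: 4761/100 ≈ 47.610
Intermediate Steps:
(-69/z(-15))² = (-69/(5 - 15))² = (-69/(-10))² = (-69*(-⅒))² = (69/10)² = 4761/100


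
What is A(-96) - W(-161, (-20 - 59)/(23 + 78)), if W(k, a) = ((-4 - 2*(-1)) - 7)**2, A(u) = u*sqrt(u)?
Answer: -81 - 384*I*sqrt(6) ≈ -81.0 - 940.6*I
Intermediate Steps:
A(u) = u**(3/2)
W(k, a) = 81 (W(k, a) = ((-4 + 2) - 7)**2 = (-2 - 7)**2 = (-9)**2 = 81)
A(-96) - W(-161, (-20 - 59)/(23 + 78)) = (-96)**(3/2) - 1*81 = -384*I*sqrt(6) - 81 = -81 - 384*I*sqrt(6)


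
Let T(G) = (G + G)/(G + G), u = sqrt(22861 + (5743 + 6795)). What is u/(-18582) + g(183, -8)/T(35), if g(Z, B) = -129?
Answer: -129 - sqrt(35399)/18582 ≈ -129.01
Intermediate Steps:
u = sqrt(35399) (u = sqrt(22861 + 12538) = sqrt(35399) ≈ 188.15)
T(G) = 1 (T(G) = (2*G)/((2*G)) = (2*G)*(1/(2*G)) = 1)
u/(-18582) + g(183, -8)/T(35) = sqrt(35399)/(-18582) - 129/1 = sqrt(35399)*(-1/18582) - 129*1 = -sqrt(35399)/18582 - 129 = -129 - sqrt(35399)/18582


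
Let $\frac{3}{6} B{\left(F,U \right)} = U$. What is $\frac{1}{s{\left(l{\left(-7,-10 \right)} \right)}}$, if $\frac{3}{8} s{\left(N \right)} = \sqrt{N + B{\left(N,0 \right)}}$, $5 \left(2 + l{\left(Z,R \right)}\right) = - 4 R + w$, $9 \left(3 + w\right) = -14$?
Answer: $\frac{9 \sqrt{1145}}{1832} \approx 0.16623$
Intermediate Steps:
$w = - \frac{41}{9}$ ($w = -3 + \frac{1}{9} \left(-14\right) = -3 - \frac{14}{9} = - \frac{41}{9} \approx -4.5556$)
$l{\left(Z,R \right)} = - \frac{131}{45} - \frac{4 R}{5}$ ($l{\left(Z,R \right)} = -2 + \frac{- 4 R - \frac{41}{9}}{5} = -2 + \frac{- \frac{41}{9} - 4 R}{5} = -2 - \left(\frac{41}{45} + \frac{4 R}{5}\right) = - \frac{131}{45} - \frac{4 R}{5}$)
$B{\left(F,U \right)} = 2 U$
$s{\left(N \right)} = \frac{8 \sqrt{N}}{3}$ ($s{\left(N \right)} = \frac{8 \sqrt{N + 2 \cdot 0}}{3} = \frac{8 \sqrt{N + 0}}{3} = \frac{8 \sqrt{N}}{3}$)
$\frac{1}{s{\left(l{\left(-7,-10 \right)} \right)}} = \frac{1}{\frac{8}{3} \sqrt{- \frac{131}{45} - -8}} = \frac{1}{\frac{8}{3} \sqrt{- \frac{131}{45} + 8}} = \frac{1}{\frac{8}{3} \sqrt{\frac{229}{45}}} = \frac{1}{\frac{8}{3} \frac{\sqrt{1145}}{15}} = \frac{1}{\frac{8}{45} \sqrt{1145}} = \frac{9 \sqrt{1145}}{1832}$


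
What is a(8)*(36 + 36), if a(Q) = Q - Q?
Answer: 0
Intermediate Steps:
a(Q) = 0
a(8)*(36 + 36) = 0*(36 + 36) = 0*72 = 0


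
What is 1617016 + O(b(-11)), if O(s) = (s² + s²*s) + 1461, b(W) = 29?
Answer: 1643707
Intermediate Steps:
O(s) = 1461 + s² + s³ (O(s) = (s² + s³) + 1461 = 1461 + s² + s³)
1617016 + O(b(-11)) = 1617016 + (1461 + 29² + 29³) = 1617016 + (1461 + 841 + 24389) = 1617016 + 26691 = 1643707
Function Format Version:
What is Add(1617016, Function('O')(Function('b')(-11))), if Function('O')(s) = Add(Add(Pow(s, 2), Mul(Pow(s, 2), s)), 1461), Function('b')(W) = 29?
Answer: 1643707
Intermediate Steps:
Function('O')(s) = Add(1461, Pow(s, 2), Pow(s, 3)) (Function('O')(s) = Add(Add(Pow(s, 2), Pow(s, 3)), 1461) = Add(1461, Pow(s, 2), Pow(s, 3)))
Add(1617016, Function('O')(Function('b')(-11))) = Add(1617016, Add(1461, Pow(29, 2), Pow(29, 3))) = Add(1617016, Add(1461, 841, 24389)) = Add(1617016, 26691) = 1643707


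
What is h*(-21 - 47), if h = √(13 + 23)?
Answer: -408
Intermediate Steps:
h = 6 (h = √36 = 6)
h*(-21 - 47) = 6*(-21 - 47) = 6*(-68) = -408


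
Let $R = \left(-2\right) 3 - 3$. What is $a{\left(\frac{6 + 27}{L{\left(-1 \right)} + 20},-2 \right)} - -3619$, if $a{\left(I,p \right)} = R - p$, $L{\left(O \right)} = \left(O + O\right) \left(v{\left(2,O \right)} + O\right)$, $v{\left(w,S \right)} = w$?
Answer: $3612$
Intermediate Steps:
$R = -9$ ($R = -6 - 3 = -9$)
$L{\left(O \right)} = 2 O \left(2 + O\right)$ ($L{\left(O \right)} = \left(O + O\right) \left(2 + O\right) = 2 O \left(2 + O\right)$)
$a{\left(I,p \right)} = -9 - p$
$a{\left(\frac{6 + 27}{L{\left(-1 \right)} + 20},-2 \right)} - -3619 = \left(-9 - -2\right) - -3619 = \left(-9 + 2\right) + 3619 = -7 + 3619 = 3612$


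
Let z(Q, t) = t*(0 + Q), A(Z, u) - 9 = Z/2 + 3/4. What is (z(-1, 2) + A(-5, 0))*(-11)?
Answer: -231/4 ≈ -57.750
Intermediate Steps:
A(Z, u) = 39/4 + Z/2 (A(Z, u) = 9 + (Z/2 + 3/4) = 9 + (3/4 + Z/2) = 39/4 + Z/2)
z(Q, t) = Q*t (z(Q, t) = t*Q = Q*t)
(z(-1, 2) + A(-5, 0))*(-11) = (-1*2 + (39/4 + (1/2)*(-5)))*(-11) = (-2 + (39/4 - 5/2))*(-11) = (-2 + 29/4)*(-11) = (21/4)*(-11) = -231/4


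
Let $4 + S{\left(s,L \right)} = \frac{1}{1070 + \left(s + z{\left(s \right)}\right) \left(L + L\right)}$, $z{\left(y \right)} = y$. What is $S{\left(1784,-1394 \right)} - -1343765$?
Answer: $\frac{13365737599153}{9946514} \approx 1.3438 \cdot 10^{6}$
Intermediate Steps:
$S{\left(s,L \right)} = -4 + \frac{1}{1070 + 4 L s}$ ($S{\left(s,L \right)} = -4 + \frac{1}{1070 + \left(s + s\right) \left(L + L\right)} = -4 + \frac{1}{1070 + 2 s 2 L} = -4 + \frac{1}{1070 + 4 L s}$)
$S{\left(1784,-1394 \right)} - -1343765 = \frac{-4279 - \left(-22304\right) 1784}{2 \left(535 + 2 \left(-1394\right) 1784\right)} - -1343765 = \frac{-4279 + 39790336}{2 \left(535 - 4973792\right)} + 1343765 = \frac{1}{2} \frac{1}{-4973257} \cdot 39786057 + 1343765 = \frac{1}{2} \left(- \frac{1}{4973257}\right) 39786057 + 1343765 = - \frac{39786057}{9946514} + 1343765 = \frac{13365737599153}{9946514}$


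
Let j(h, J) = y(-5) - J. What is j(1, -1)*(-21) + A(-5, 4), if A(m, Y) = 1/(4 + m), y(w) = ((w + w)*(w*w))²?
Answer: -1312522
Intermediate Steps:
y(w) = 4*w⁶ (y(w) = ((2*w)*w²)² = (2*w³)² = 4*w⁶)
j(h, J) = 62500 - J (j(h, J) = 4*(-5)⁶ - J = 4*15625 - J = 62500 - J)
j(1, -1)*(-21) + A(-5, 4) = (62500 - 1*(-1))*(-21) + 1/(4 - 5) = (62500 + 1)*(-21) + 1/(-1) = 62501*(-21) - 1 = -1312521 - 1 = -1312522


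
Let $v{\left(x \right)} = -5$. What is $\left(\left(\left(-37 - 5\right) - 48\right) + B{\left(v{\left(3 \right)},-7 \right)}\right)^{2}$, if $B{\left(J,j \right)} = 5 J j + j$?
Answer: $6084$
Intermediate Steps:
$B{\left(J,j \right)} = j + 5 J j$ ($B{\left(J,j \right)} = 5 J j + j = j + 5 J j$)
$\left(\left(\left(-37 - 5\right) - 48\right) + B{\left(v{\left(3 \right)},-7 \right)}\right)^{2} = \left(\left(\left(-37 - 5\right) - 48\right) - 7 \left(1 + 5 \left(-5\right)\right)\right)^{2} = \left(\left(-42 - 48\right) - 7 \left(1 - 25\right)\right)^{2} = \left(-90 - -168\right)^{2} = \left(-90 + 168\right)^{2} = 78^{2} = 6084$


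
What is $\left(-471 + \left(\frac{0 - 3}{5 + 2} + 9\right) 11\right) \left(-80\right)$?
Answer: $\frac{210960}{7} \approx 30137.0$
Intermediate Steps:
$\left(-471 + \left(\frac{0 - 3}{5 + 2} + 9\right) 11\right) \left(-80\right) = \left(-471 + \left(- \frac{3}{7} + 9\right) 11\right) \left(-80\right) = \left(-471 + \frac{60}{7} \cdot 11\right) \left(-80\right) = \left(-471 + \frac{660}{7}\right) \left(-80\right) = \left(- \frac{2637}{7}\right) \left(-80\right) = \frac{210960}{7}$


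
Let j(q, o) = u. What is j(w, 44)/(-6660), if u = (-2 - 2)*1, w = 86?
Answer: 1/1665 ≈ 0.00060060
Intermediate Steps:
u = -4 (u = -4*1 = -4)
j(q, o) = -4
j(w, 44)/(-6660) = -4/(-6660) = -4*(-1/6660) = 1/1665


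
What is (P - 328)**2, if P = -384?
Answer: 506944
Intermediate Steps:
(P - 328)**2 = (-384 - 328)**2 = (-712)**2 = 506944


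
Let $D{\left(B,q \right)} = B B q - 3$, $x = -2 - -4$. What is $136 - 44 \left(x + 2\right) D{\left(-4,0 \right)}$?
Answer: $664$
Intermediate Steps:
$x = 2$ ($x = -2 + 4 = 2$)
$D{\left(B,q \right)} = -3 + q B^{2}$ ($D{\left(B,q \right)} = B^{2} q - 3 = q B^{2} - 3 = -3 + q B^{2}$)
$136 - 44 \left(x + 2\right) D{\left(-4,0 \right)} = 136 - 44 \left(2 + 2\right) \left(-3 + 0 \left(-4\right)^{2}\right) = 136 - 44 \cdot 4 \left(-3 + 0 \cdot 16\right) = 136 - 44 \cdot 4 \left(-3 + 0\right) = 136 - 44 \cdot 4 \left(-3\right) = 136 - -528 = 136 + 528 = 664$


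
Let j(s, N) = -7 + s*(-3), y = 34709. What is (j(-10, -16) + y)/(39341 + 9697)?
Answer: 17366/24519 ≈ 0.70827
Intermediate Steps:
j(s, N) = -7 - 3*s
(j(-10, -16) + y)/(39341 + 9697) = ((-7 - 3*(-10)) + 34709)/(39341 + 9697) = ((-7 + 30) + 34709)/49038 = (23 + 34709)*(1/49038) = 34732*(1/49038) = 17366/24519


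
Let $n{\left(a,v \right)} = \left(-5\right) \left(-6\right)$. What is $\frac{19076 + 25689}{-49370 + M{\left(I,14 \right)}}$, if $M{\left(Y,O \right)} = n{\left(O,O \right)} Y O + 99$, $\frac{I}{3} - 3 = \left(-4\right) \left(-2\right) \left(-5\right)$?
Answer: $- \frac{44765}{95891} \approx -0.46683$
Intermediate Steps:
$n{\left(a,v \right)} = 30$
$I = -111$ ($I = 9 + 3 \left(-4\right) \left(-2\right) \left(-5\right) = 9 + 3 \cdot 8 \left(-5\right) = 9 + 3 \left(-40\right) = 9 - 120 = -111$)
$M{\left(Y,O \right)} = 99 + 30 O Y$ ($M{\left(Y,O \right)} = 30 Y O + 99 = 30 O Y + 99 = 99 + 30 O Y$)
$\frac{19076 + 25689}{-49370 + M{\left(I,14 \right)}} = \frac{19076 + 25689}{-49370 + \left(99 + 30 \cdot 14 \left(-111\right)\right)} = \frac{44765}{-49370 + \left(99 - 46620\right)} = \frac{44765}{-49370 - 46521} = \frac{44765}{-95891} = 44765 \left(- \frac{1}{95891}\right) = - \frac{44765}{95891}$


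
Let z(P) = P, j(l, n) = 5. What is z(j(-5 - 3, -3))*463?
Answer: 2315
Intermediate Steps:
z(j(-5 - 3, -3))*463 = 5*463 = 2315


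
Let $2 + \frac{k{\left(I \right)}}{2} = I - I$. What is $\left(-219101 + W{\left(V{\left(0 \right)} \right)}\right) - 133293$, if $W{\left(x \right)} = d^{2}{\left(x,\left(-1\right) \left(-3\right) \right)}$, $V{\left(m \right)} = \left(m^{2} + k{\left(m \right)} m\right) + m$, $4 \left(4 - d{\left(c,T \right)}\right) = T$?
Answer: $- \frac{5638135}{16} \approx -3.5238 \cdot 10^{5}$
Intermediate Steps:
$d{\left(c,T \right)} = 4 - \frac{T}{4}$
$k{\left(I \right)} = -4$ ($k{\left(I \right)} = -4 + 2 \left(I - I\right) = -4 + 2 \cdot 0 = -4 + 0 = -4$)
$V{\left(m \right)} = m^{2} - 3 m$ ($V{\left(m \right)} = \left(m^{2} - 4 m\right) + m = m^{2} - 3 m$)
$W{\left(x \right)} = \frac{169}{16}$ ($W{\left(x \right)} = \left(4 - \frac{\left(-1\right) \left(-3\right)}{4}\right)^{2} = \left(4 - \frac{3}{4}\right)^{2} = \left(\frac{13}{4}\right)^{2} = \frac{169}{16}$)
$\left(-219101 + W{\left(V{\left(0 \right)} \right)}\right) - 133293 = \left(-219101 + \frac{169}{16}\right) - 133293 = - \frac{3505447}{16} - 133293 = - \frac{5638135}{16}$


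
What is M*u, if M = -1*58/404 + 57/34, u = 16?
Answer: 42112/1717 ≈ 24.526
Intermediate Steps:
M = 2632/1717 (M = -58*1/404 + 57*(1/34) = -29/202 + 57/34 = 2632/1717 ≈ 1.5329)
M*u = (2632/1717)*16 = 42112/1717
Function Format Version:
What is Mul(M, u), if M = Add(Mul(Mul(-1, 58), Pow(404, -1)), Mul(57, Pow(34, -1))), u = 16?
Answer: Rational(42112, 1717) ≈ 24.526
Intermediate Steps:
M = Rational(2632, 1717) (M = Add(Mul(-58, Rational(1, 404)), Mul(57, Rational(1, 34))) = Add(Rational(-29, 202), Rational(57, 34)) = Rational(2632, 1717) ≈ 1.5329)
Mul(M, u) = Mul(Rational(2632, 1717), 16) = Rational(42112, 1717)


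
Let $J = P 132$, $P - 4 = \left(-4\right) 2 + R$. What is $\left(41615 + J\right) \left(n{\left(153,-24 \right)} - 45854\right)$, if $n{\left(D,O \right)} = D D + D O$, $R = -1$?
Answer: $-1069621735$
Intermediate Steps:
$n{\left(D,O \right)} = D^{2} + D O$
$P = -5$ ($P = 4 - 9 = -5$)
$J = -660$ ($J = \left(-5\right) 132 = -660$)
$\left(41615 + J\right) \left(n{\left(153,-24 \right)} - 45854\right) = \left(41615 - 660\right) \left(153 \left(153 - 24\right) - 45854\right) = 40955 \left(153 \cdot 129 - 45854\right) = 40955 \left(19737 - 45854\right) = 40955 \left(-26117\right) = -1069621735$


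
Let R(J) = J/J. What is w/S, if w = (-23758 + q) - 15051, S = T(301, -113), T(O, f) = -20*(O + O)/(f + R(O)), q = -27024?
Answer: -3062/5 ≈ -612.40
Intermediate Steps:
R(J) = 1
T(O, f) = -40*O/(1 + f) (T(O, f) = -20*(O + O)/(f + 1) = -20*2*O/(1 + f) = -40*O/(1 + f))
S = 215/2 (S = -40*301/(1 - 113) = -40*301/(-112) = -40*301*(-1/112) = 215/2 ≈ 107.50)
w = -65833 (w = (-23758 - 27024) - 15051 = -50782 - 15051 = -65833)
w/S = -65833/215/2 = -65833*2/215 = -3062/5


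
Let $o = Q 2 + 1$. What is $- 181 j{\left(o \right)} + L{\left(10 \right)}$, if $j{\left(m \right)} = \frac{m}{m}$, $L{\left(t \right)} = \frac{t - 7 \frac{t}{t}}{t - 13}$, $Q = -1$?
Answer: $-182$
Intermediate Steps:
$o = -1$ ($o = \left(-1\right) 2 + 1 = -2 + 1 = -1$)
$L{\left(t \right)} = \frac{-7 + t}{-13 + t}$ ($L{\left(t \right)} = \frac{t - 7}{-13 + t} = \frac{-7 + t}{-13 + t}$)
$j{\left(m \right)} = 1$
$- 181 j{\left(o \right)} + L{\left(10 \right)} = \left(-181\right) 1 + \frac{-7 + 10}{-13 + 10} = -181 + \frac{1}{-3} \cdot 3 = -181 - 1 = -182$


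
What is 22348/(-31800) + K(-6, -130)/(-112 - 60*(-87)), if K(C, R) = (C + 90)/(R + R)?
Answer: -185516269/263955900 ≈ -0.70283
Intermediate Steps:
K(C, R) = (90 + C)/(2*R) (K(C, R) = (90 + C)/((2*R)) = (90 + C)*(1/(2*R)) = (90 + C)/(2*R))
22348/(-31800) + K(-6, -130)/(-112 - 60*(-87)) = 22348/(-31800) + ((½)*(90 - 6)/(-130))/(-112 - 60*(-87)) = 22348*(-1/31800) + ((½)*(-1/130)*84)/(-112 + 5220) = -5587/7950 - 21/65/5108 = -5587/7950 - 21/65*1/5108 = -5587/7950 - 21/332020 = -185516269/263955900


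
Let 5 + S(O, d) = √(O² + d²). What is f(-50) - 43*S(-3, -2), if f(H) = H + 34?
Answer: 199 - 43*√13 ≈ 43.961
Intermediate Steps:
S(O, d) = -5 + √(O² + d²)
f(H) = 34 + H
f(-50) - 43*S(-3, -2) = (34 - 50) - 43*(-5 + √((-3)² + (-2)²)) = -16 - 43*(-5 + √(9 + 4)) = -16 - 43*(-5 + √13) = -16 + (215 - 43*√13) = 199 - 43*√13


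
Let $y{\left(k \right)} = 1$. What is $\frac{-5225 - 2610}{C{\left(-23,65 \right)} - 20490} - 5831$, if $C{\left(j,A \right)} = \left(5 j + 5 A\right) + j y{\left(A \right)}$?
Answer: $- \frac{118378958}{20303} \approx -5830.6$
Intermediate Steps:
$C{\left(j,A \right)} = 5 A + 6 j$ ($C{\left(j,A \right)} = \left(5 j + 5 A\right) + j 1 = \left(5 A + 5 j\right) + j = 5 A + 6 j$)
$\frac{-5225 - 2610}{C{\left(-23,65 \right)} - 20490} - 5831 = \frac{-5225 - 2610}{\left(5 \cdot 65 + 6 \left(-23\right)\right) - 20490} - 5831 = - \frac{7835}{\left(325 - 138\right) - 20490} - 5831 = - \frac{7835}{187 - 20490} - 5831 = - \frac{7835}{-20303} - 5831 = \left(-7835\right) \left(- \frac{1}{20303}\right) - 5831 = \frac{7835}{20303} - 5831 = - \frac{118378958}{20303}$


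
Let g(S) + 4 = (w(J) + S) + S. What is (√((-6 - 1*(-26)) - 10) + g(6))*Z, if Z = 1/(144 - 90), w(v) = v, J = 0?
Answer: 4/27 + √10/54 ≈ 0.20671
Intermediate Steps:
g(S) = -4 + 2*S (g(S) = -4 + ((0 + S) + S) = -4 + (S + S) = -4 + 2*S)
Z = 1/54 ≈ 0.018519
(√((-6 - 1*(-26)) - 10) + g(6))*Z = (√((-6 - 1*(-26)) - 10) + (-4 + 2*6))*(1/54) = (√((-6 + 26) - 10) + (-4 + 12))*(1/54) = (√(20 - 10) + 8)*(1/54) = (√10 + 8)*(1/54) = (8 + √10)*(1/54) = 4/27 + √10/54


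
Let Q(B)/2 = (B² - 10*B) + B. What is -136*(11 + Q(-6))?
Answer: -25976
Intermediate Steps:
Q(B) = -18*B + 2*B² (Q(B) = 2*((B² - 10*B) + B) = 2*(B² - 9*B) = -18*B + 2*B²)
-136*(11 + Q(-6)) = -136*(11 + 2*(-6)*(-9 - 6)) = -136*(11 + 2*(-6)*(-15)) = -136*(11 + 180) = -136*191 = -25976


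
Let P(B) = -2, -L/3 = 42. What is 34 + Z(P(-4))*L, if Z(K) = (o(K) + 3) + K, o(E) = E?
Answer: 160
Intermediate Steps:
L = -126 (L = -3*42 = -126)
Z(K) = 3 + 2*K (Z(K) = (K + 3) + K = (3 + K) + K = 3 + 2*K)
34 + Z(P(-4))*L = 34 + (3 + 2*(-2))*(-126) = 34 + (3 - 4)*(-126) = 34 - 1*(-126) = 34 + 126 = 160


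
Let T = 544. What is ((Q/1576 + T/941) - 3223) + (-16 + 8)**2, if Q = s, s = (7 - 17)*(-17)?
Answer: -2341915115/741508 ≈ -3158.3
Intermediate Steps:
s = 170 (s = -10*(-17) = 170)
Q = 170
((Q/1576 + T/941) - 3223) + (-16 + 8)**2 = ((170/1576 + 544/941) - 3223) + (-16 + 8)**2 = ((170*(1/1576) + 544*(1/941)) - 3223) + (-8)**2 = ((85/788 + 544/941) - 3223) + 64 = (508657/741508 - 3223) + 64 = -2389371627/741508 + 64 = -2341915115/741508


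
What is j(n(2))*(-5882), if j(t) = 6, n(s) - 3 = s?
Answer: -35292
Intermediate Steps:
n(s) = 3 + s
j(n(2))*(-5882) = 6*(-5882) = -35292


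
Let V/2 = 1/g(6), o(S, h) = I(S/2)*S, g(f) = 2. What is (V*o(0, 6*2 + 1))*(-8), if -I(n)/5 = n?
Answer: 0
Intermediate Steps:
I(n) = -5*n
o(S, h) = -5*S**2/2 (o(S, h) = (-5*S/2)*S = -5*S**2/2)
V = 1 (V = 2/2 = 2*(1/2) = 1)
(V*o(0, 6*2 + 1))*(-8) = (1*(-5/2*0**2))*(-8) = (1*(-5/2*0))*(-8) = (1*0)*(-8) = 0*(-8) = 0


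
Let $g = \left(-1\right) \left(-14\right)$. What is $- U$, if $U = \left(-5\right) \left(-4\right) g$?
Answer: $-280$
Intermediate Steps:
$g = 14$
$U = 280$ ($U = \left(-5\right) \left(-4\right) 14 = 20 \cdot 14 = 280$)
$- U = \left(-1\right) 280 = -280$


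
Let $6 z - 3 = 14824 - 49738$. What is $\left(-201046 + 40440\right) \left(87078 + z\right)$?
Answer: $-13050763257$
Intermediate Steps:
$z = - \frac{11637}{2}$ ($z = \frac{1}{2} + \frac{14824 - 49738}{6} = \frac{1}{2} + \frac{1}{6} \left(-34914\right) = \frac{1}{2} - 5819 = - \frac{11637}{2} \approx -5818.5$)
$\left(-201046 + 40440\right) \left(87078 + z\right) = \left(-201046 + 40440\right) \left(87078 - \frac{11637}{2}\right) = \left(-160606\right) \frac{162519}{2} = -13050763257$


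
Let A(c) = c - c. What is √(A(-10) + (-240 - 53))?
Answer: I*√293 ≈ 17.117*I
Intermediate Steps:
A(c) = 0
√(A(-10) + (-240 - 53)) = √(0 + (-240 - 53)) = √(0 - 293) = √(-293) = I*√293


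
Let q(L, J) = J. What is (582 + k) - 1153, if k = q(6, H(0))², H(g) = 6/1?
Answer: -535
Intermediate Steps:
H(g) = 6 (H(g) = 6*1 = 6)
k = 36 (k = 6² = 36)
(582 + k) - 1153 = (582 + 36) - 1153 = 618 - 1153 = -535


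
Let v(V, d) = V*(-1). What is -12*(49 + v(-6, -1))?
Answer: -660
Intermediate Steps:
v(V, d) = -V
-12*(49 + v(-6, -1)) = -12*(49 - 1*(-6)) = -12*(49 + 6) = -12*55 = -660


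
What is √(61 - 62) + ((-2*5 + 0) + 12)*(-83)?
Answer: -166 + I ≈ -166.0 + 1.0*I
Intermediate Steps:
√(61 - 62) + ((-2*5 + 0) + 12)*(-83) = √(-1) + ((-10 + 0) + 12)*(-83) = I + (-10 + 12)*(-83) = I + 2*(-83) = I - 166 = -166 + I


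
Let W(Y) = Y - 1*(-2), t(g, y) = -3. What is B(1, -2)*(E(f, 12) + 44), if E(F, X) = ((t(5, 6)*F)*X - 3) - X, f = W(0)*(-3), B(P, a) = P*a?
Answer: -490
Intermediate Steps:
W(Y) = 2 + Y (W(Y) = Y + 2 = 2 + Y)
f = -6 (f = (2 + 0)*(-3) = 2*(-3) = -6)
E(F, X) = -3 - X - 3*F*X (E(F, X) = ((-3*F)*X - 3) - X = (-3*F*X - 3) - X = (-3 - 3*F*X) - X = -3 - X - 3*F*X)
B(1, -2)*(E(f, 12) + 44) = (1*(-2))*((-3 - 1*12 - 3*(-6)*12) + 44) = -2*((-3 - 12 + 216) + 44) = -2*(201 + 44) = -2*245 = -490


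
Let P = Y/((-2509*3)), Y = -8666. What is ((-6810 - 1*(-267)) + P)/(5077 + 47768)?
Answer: -9848099/79552863 ≈ -0.12379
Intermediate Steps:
P = 8666/7527 (P = -8666/((-2509*3)) = -8666/(-7527) = -8666*(-1/7527) = 8666/7527 ≈ 1.1513)
((-6810 - 1*(-267)) + P)/(5077 + 47768) = ((-6810 - 1*(-267)) + 8666/7527)/(5077 + 47768) = ((-6810 + 267) + 8666/7527)/52845 = (-6543 + 8666/7527)*(1/52845) = -49240495/7527*1/52845 = -9848099/79552863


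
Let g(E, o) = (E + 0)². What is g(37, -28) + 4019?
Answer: 5388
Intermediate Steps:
g(E, o) = E²
g(37, -28) + 4019 = 37² + 4019 = 1369 + 4019 = 5388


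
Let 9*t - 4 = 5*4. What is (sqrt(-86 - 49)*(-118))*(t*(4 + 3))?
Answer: -6608*I*sqrt(15) ≈ -25593.0*I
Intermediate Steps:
t = 8/3 (t = 4/9 + (5*4)/9 = 4/9 + (1/9)*20 = 4/9 + 20/9 = 8/3 ≈ 2.6667)
(sqrt(-86 - 49)*(-118))*(t*(4 + 3)) = (sqrt(-86 - 49)*(-118))*(8*(4 + 3)/3) = (sqrt(-135)*(-118))*((8/3)*7) = ((3*I*sqrt(15))*(-118))*(56/3) = -354*I*sqrt(15)*(56/3) = -6608*I*sqrt(15)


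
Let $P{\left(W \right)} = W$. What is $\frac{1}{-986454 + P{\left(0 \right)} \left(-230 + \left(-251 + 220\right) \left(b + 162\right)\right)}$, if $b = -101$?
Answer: $- \frac{1}{986454} \approx -1.0137 \cdot 10^{-6}$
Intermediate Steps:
$\frac{1}{-986454 + P{\left(0 \right)} \left(-230 + \left(-251 + 220\right) \left(b + 162\right)\right)} = \frac{1}{-986454 + 0 \left(-230 + \left(-251 + 220\right) \left(-101 + 162\right)\right)} = \frac{1}{-986454 + 0 \left(-230 - 1891\right)} = \frac{1}{-986454 + 0 \left(-2121\right)} = \frac{1}{-986454 + 0} = \frac{1}{-986454} = - \frac{1}{986454}$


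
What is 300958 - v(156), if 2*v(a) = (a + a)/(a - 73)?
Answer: 24979358/83 ≈ 3.0096e+5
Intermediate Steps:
v(a) = a/(-73 + a) (v(a) = ((a + a)/(a - 73))/2 = ((2*a)/(-73 + a))/2 = (2*a/(-73 + a))/2 = a/(-73 + a))
300958 - v(156) = 300958 - 156/(-73 + 156) = 300958 - 156/83 = 24979358/83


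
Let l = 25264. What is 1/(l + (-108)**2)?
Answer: 1/36928 ≈ 2.7080e-5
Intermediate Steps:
1/(l + (-108)**2) = 1/(25264 + (-108)**2) = 1/(25264 + 11664) = 1/36928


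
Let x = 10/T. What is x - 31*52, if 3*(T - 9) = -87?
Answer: -3225/2 ≈ -1612.5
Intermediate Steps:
T = -20 (T = 9 + (1/3)*(-87) = 9 - 29 = -20)
x = -1/2 (x = 10/(-20) = 10*(-1/20) = -1/2 ≈ -0.50000)
x - 31*52 = -1/2 - 31*52 = -1/2 - 1612 = -3225/2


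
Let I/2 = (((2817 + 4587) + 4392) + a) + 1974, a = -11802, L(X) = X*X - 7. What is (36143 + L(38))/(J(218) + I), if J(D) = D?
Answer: 18790/2077 ≈ 9.0467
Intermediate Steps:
L(X) = -7 + X² (L(X) = X² - 7 = -7 + X²)
I = 3936 (I = 2*((((2817 + 4587) + 4392) - 11802) + 1974) = 2*(((7404 + 4392) - 11802) + 1974) = 2*((11796 - 11802) + 1974) = 2*(-6 + 1974) = 2*1968 = 3936)
(36143 + L(38))/(J(218) + I) = (36143 + (-7 + 38²))/(218 + 3936) = (36143 + (-7 + 1444))/4154 = (36143 + 1437)*(1/4154) = 37580*(1/4154) = 18790/2077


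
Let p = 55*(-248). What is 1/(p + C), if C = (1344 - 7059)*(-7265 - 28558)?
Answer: 1/204714805 ≈ 4.8848e-9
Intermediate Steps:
C = 204728445 (C = -5715*(-35823) = 204728445)
p = -13640
1/(p + C) = 1/(-13640 + 204728445) = 1/204714805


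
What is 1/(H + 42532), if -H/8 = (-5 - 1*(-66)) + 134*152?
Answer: -1/120900 ≈ -8.2713e-6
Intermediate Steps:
H = -163432 (H = -8*((-5 - 1*(-66)) + 134*152) = -8*((-5 + 66) + 20368) = -8*(61 + 20368) = -8*20429 = -163432)
1/(H + 42532) = 1/(-163432 + 42532) = 1/(-120900) = -1/120900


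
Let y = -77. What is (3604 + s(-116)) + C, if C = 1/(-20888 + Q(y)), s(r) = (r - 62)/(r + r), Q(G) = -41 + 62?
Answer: 8725598535/2420572 ≈ 3604.8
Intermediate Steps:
Q(G) = 21
s(r) = (-62 + r)/(2*r) (s(r) = (-62 + r)/((2*r)) = (-62 + r)*(1/(2*r)) = (-62 + r)/(2*r))
C = -1/20867 (C = 1/(-20888 + 21) = 1/(-20867) = -1/20867 ≈ -4.7923e-5)
(3604 + s(-116)) + C = (3604 + (½)*(-62 - 116)/(-116)) - 1/20867 = (3604 + (½)*(-1/116)*(-178)) - 1/20867 = (3604 + 89/116) - 1/20867 = 418153/116 - 1/20867 = 8725598535/2420572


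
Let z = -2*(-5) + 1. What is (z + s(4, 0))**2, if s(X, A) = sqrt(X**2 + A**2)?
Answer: 225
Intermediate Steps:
s(X, A) = sqrt(A**2 + X**2)
z = 11 (z = 10 + 1 = 11)
(z + s(4, 0))**2 = (11 + sqrt(0**2 + 4**2))**2 = (11 + sqrt(0 + 16))**2 = (11 + sqrt(16))**2 = (11 + 4)**2 = 15**2 = 225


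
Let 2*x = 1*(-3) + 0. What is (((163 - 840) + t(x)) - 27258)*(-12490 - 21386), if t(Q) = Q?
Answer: 946376874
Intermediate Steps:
x = -3/2 (x = (1*(-3) + 0)/2 = (-3 + 0)/2 = (½)*(-3) = -3/2 ≈ -1.5000)
(((163 - 840) + t(x)) - 27258)*(-12490 - 21386) = (((163 - 840) - 3/2) - 27258)*(-12490 - 21386) = ((-677 - 3/2) - 27258)*(-33876) = (-1357/2 - 27258)*(-33876) = -55873/2*(-33876) = 946376874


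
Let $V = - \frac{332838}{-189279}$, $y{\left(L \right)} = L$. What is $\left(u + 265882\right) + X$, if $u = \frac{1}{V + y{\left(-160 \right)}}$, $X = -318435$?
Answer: $- \frac{174895248865}{3327978} \approx -52553.0$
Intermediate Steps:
$V = \frac{36982}{21031}$ ($V = \left(-332838\right) \left(- \frac{1}{189279}\right) = \frac{36982}{21031} \approx 1.7585$)
$u = - \frac{21031}{3327978}$ ($u = \frac{1}{\frac{36982}{21031} - 160} = \frac{1}{- \frac{3327978}{21031}} = - \frac{21031}{3327978} \approx -0.0063195$)
$\left(u + 265882\right) + X = \left(- \frac{21031}{3327978} + 265882\right) - 318435 = \frac{884849425565}{3327978} - 318435 = - \frac{174895248865}{3327978}$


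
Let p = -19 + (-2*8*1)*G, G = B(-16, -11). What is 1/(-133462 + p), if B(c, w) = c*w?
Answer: -1/136297 ≈ -7.3369e-6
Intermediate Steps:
G = 176 (G = -16*(-11) = 176)
p = -2835 (p = -19 + (-2*8*1)*176 = -19 - 16*1*176 = -19 - 16*176 = -19 - 2816 = -2835)
1/(-133462 + p) = 1/(-133462 - 2835) = 1/(-136297) = -1/136297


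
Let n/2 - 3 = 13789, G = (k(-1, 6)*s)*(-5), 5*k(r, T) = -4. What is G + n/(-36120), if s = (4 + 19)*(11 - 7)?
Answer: 1658072/4515 ≈ 367.24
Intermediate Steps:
k(r, T) = -4/5 (k(r, T) = (1/5)*(-4) = -4/5)
s = 92 (s = 23*4 = 92)
G = 368 (G = -4/5*92*(-5) = -368/5*(-5) = 368)
n = 27584 (n = 6 + 2*13789 = 6 + 27578 = 27584)
G + n/(-36120) = 368 + 27584/(-36120) = 368 + 27584*(-1/36120) = 368 - 3448/4515 = 1658072/4515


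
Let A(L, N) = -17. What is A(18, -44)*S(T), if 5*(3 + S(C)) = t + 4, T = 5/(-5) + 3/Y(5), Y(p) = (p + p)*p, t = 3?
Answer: 136/5 ≈ 27.200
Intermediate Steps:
Y(p) = 2*p² (Y(p) = (2*p)*p = 2*p²)
T = -47/50 (T = 5/(-5) + 3/((2*5²)) = 5*(-⅕) + 3/((2*25)) = -1 + 3/50 = -47/50 ≈ -0.94000)
S(C) = -8/5 (S(C) = -3 + (3 + 4)/5 = -3 + (⅕)*7 = -3 + 7/5 = -8/5)
A(18, -44)*S(T) = -17*(-8/5) = 136/5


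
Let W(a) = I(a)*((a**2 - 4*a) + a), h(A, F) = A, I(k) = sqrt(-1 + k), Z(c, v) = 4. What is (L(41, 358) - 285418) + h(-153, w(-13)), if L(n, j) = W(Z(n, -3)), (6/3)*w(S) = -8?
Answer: -285571 + 4*sqrt(3) ≈ -2.8556e+5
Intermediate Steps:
w(S) = -4 (w(S) = (1/2)*(-8) = -4)
W(a) = sqrt(-1 + a)*(a**2 - 3*a) (W(a) = sqrt(-1 + a)*((a**2 - 4*a) + a) = sqrt(-1 + a)*(a**2 - 3*a))
L(n, j) = 4*sqrt(3) (L(n, j) = 4*sqrt(-1 + 4)*(-3 + 4) = 4*sqrt(3)*1 = 4*sqrt(3))
(L(41, 358) - 285418) + h(-153, w(-13)) = (4*sqrt(3) - 285418) - 153 = (-285418 + 4*sqrt(3)) - 153 = -285571 + 4*sqrt(3)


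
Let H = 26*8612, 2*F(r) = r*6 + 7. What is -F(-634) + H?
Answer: 451621/2 ≈ 2.2581e+5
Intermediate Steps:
F(r) = 7/2 + 3*r (F(r) = (r*6 + 7)/2 = (6*r + 7)/2 = (7 + 6*r)/2 = 7/2 + 3*r)
H = 223912
-F(-634) + H = -(7/2 + 3*(-634)) + 223912 = -(7/2 - 1902) + 223912 = -1*(-3797/2) + 223912 = 3797/2 + 223912 = 451621/2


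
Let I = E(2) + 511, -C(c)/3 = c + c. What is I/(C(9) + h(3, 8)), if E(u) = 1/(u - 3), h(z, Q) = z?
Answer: -10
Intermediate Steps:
E(u) = 1/(-3 + u)
C(c) = -6*c (C(c) = -3*(c + c) = -6*c)
I = 510 (I = 1/(-3 + 2) + 511 = 1/(-1) + 511 = -1 + 511 = 510)
I/(C(9) + h(3, 8)) = 510/(-6*9 + 3) = 510/(-54 + 3) = 510/(-51) = -1/51*510 = -10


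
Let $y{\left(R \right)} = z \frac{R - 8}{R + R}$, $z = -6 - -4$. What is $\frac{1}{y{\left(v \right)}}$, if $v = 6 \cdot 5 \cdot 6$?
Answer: $- \frac{45}{43} \approx -1.0465$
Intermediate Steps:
$z = -2$ ($z = -6 + 4 = -2$)
$v = 180$ ($v = 30 \cdot 6 = 180$)
$y{\left(R \right)} = - \frac{-8 + R}{R}$ ($y{\left(R \right)} = - 2 \frac{R - 8}{R + R} = - 2 \frac{-8 + R}{2 R} = - \frac{-8 + R}{R}$)
$\frac{1}{y{\left(v \right)}} = \frac{1}{\frac{1}{180} \left(8 - 180\right)} = \frac{1}{\frac{1}{180} \left(-172\right)} = \frac{1}{- \frac{43}{45}} = - \frac{45}{43}$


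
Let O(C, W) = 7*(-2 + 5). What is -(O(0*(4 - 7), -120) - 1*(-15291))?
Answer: -15312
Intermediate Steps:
O(C, W) = 21 (O(C, W) = 7*3 = 21)
-(O(0*(4 - 7), -120) - 1*(-15291)) = -(21 - 1*(-15291)) = -(21 + 15291) = -1*15312 = -15312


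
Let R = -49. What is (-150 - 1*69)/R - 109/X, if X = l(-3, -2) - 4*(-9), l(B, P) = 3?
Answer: 3200/1911 ≈ 1.6745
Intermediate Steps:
X = 39 (X = 3 - 4*(-9) = 3 + 36 = 39)
(-150 - 1*69)/R - 109/X = (-150 - 1*69)/(-49) - 109/39 = (-150 - 69)*(-1/49) - 109*1/39 = -219*(-1/49) - 109/39 = 219/49 - 109/39 = 3200/1911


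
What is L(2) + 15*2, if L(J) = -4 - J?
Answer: 24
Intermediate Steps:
L(2) + 15*2 = (-4 - 1*2) + 15*2 = (-4 - 2) + 30 = -6 + 30 = 24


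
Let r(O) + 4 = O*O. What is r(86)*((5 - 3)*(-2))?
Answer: -29568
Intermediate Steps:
r(O) = -4 + O² (r(O) = -4 + O*O = -4 + O²)
r(86)*((5 - 3)*(-2)) = (-4 + 86²)*((5 - 3)*(-2)) = (-4 + 7396)*(2*(-2)) = 7392*(-4) = -29568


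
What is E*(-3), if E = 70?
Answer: -210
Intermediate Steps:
E*(-3) = 70*(-3) = -210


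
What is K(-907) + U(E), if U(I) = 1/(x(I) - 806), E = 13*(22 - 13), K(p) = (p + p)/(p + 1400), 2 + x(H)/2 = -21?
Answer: -1546021/420036 ≈ -3.6807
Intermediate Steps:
x(H) = -46 (x(H) = -4 + 2*(-21) = -4 - 42 = -46)
K(p) = 2*p/(1400 + p) (K(p) = (2*p)/(1400 + p) = 2*p/(1400 + p))
E = 117 (E = 13*9 = 117)
U(I) = -1/852 (U(I) = 1/(-46 - 806) = 1/(-852) = -1/852)
K(-907) + U(E) = 2*(-907)/(1400 - 907) - 1/852 = 2*(-907)/493 - 1/852 = 2*(-907)*(1/493) - 1/852 = -1814/493 - 1/852 = -1546021/420036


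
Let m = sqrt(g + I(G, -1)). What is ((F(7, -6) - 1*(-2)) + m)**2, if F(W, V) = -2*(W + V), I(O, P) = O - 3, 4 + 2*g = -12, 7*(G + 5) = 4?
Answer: -108/7 ≈ -15.429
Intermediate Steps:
G = -31/7 (G = -5 + (1/7)*4 = -5 + 4/7 = -31/7 ≈ -4.4286)
g = -8 (g = -2 + (1/2)*(-12) = -2 - 6 = -8)
I(O, P) = -3 + O
F(W, V) = -2*V - 2*W (F(W, V) = -2*(V + W) = -2*V - 2*W)
m = 6*I*sqrt(21)/7 (m = sqrt(-8 + (-3 - 31/7)) = sqrt(-8 - 52/7) = sqrt(-108/7) = 6*I*sqrt(21)/7 ≈ 3.9279*I)
((F(7, -6) - 1*(-2)) + m)**2 = (((-2*(-6) - 2*7) - 1*(-2)) + 6*I*sqrt(21)/7)**2 = (((12 - 14) + 2) + 6*I*sqrt(21)/7)**2 = ((-2 + 2) + 6*I*sqrt(21)/7)**2 = (0 + 6*I*sqrt(21)/7)**2 = (6*I*sqrt(21)/7)**2 = -108/7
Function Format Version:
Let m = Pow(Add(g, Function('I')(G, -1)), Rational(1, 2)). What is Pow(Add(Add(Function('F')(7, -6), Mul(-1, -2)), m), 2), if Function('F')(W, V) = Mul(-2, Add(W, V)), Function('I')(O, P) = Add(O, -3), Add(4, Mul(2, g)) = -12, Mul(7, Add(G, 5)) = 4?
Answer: Rational(-108, 7) ≈ -15.429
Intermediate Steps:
G = Rational(-31, 7) (G = Add(-5, Mul(Rational(1, 7), 4)) = Add(-5, Rational(4, 7)) = Rational(-31, 7) ≈ -4.4286)
g = -8 (g = Add(-2, Mul(Rational(1, 2), -12)) = Add(-2, -6) = -8)
Function('I')(O, P) = Add(-3, O)
Function('F')(W, V) = Add(Mul(-2, V), Mul(-2, W)) (Function('F')(W, V) = Mul(-2, Add(V, W)) = Add(Mul(-2, V), Mul(-2, W)))
m = Mul(Rational(6, 7), I, Pow(21, Rational(1, 2))) (m = Pow(Add(-8, Add(-3, Rational(-31, 7))), Rational(1, 2)) = Pow(Add(-8, Rational(-52, 7)), Rational(1, 2)) = Pow(Rational(-108, 7), Rational(1, 2)) = Mul(Rational(6, 7), I, Pow(21, Rational(1, 2))) ≈ Mul(3.9279, I))
Pow(Add(Add(Function('F')(7, -6), Mul(-1, -2)), m), 2) = Pow(Add(Add(Add(Mul(-2, -6), Mul(-2, 7)), Mul(-1, -2)), Mul(Rational(6, 7), I, Pow(21, Rational(1, 2)))), 2) = Pow(Add(Add(Add(12, -14), 2), Mul(Rational(6, 7), I, Pow(21, Rational(1, 2)))), 2) = Pow(Add(Add(-2, 2), Mul(Rational(6, 7), I, Pow(21, Rational(1, 2)))), 2) = Pow(Add(0, Mul(Rational(6, 7), I, Pow(21, Rational(1, 2)))), 2) = Pow(Mul(Rational(6, 7), I, Pow(21, Rational(1, 2))), 2) = Rational(-108, 7)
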